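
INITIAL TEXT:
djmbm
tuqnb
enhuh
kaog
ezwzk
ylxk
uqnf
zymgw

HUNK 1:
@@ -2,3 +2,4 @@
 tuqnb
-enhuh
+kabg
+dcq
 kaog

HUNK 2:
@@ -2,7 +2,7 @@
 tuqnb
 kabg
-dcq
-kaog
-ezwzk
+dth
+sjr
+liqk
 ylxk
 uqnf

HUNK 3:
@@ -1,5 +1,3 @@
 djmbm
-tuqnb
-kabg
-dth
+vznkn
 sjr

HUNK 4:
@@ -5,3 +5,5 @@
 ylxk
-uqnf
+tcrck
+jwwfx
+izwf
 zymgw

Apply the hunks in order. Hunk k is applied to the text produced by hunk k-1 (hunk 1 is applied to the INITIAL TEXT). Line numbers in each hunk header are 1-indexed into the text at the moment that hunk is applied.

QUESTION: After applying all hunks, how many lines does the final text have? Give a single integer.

Hunk 1: at line 2 remove [enhuh] add [kabg,dcq] -> 9 lines: djmbm tuqnb kabg dcq kaog ezwzk ylxk uqnf zymgw
Hunk 2: at line 2 remove [dcq,kaog,ezwzk] add [dth,sjr,liqk] -> 9 lines: djmbm tuqnb kabg dth sjr liqk ylxk uqnf zymgw
Hunk 3: at line 1 remove [tuqnb,kabg,dth] add [vznkn] -> 7 lines: djmbm vznkn sjr liqk ylxk uqnf zymgw
Hunk 4: at line 5 remove [uqnf] add [tcrck,jwwfx,izwf] -> 9 lines: djmbm vznkn sjr liqk ylxk tcrck jwwfx izwf zymgw
Final line count: 9

Answer: 9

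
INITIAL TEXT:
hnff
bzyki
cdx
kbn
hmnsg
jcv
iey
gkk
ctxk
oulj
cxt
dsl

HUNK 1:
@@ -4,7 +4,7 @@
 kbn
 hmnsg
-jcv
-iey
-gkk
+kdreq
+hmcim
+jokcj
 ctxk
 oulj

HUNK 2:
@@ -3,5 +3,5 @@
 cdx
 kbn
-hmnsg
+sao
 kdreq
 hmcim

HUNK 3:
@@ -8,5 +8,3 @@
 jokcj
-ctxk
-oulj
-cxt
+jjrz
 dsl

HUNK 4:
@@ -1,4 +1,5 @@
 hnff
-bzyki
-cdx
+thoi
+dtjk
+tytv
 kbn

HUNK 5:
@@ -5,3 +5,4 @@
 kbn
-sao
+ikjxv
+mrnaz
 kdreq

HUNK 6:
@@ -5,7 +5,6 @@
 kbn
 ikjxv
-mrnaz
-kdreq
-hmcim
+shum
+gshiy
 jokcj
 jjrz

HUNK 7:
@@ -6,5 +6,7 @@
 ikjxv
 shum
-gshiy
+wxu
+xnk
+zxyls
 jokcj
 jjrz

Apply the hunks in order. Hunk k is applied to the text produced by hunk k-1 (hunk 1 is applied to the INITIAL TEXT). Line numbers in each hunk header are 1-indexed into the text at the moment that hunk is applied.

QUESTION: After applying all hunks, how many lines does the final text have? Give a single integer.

Answer: 13

Derivation:
Hunk 1: at line 4 remove [jcv,iey,gkk] add [kdreq,hmcim,jokcj] -> 12 lines: hnff bzyki cdx kbn hmnsg kdreq hmcim jokcj ctxk oulj cxt dsl
Hunk 2: at line 3 remove [hmnsg] add [sao] -> 12 lines: hnff bzyki cdx kbn sao kdreq hmcim jokcj ctxk oulj cxt dsl
Hunk 3: at line 8 remove [ctxk,oulj,cxt] add [jjrz] -> 10 lines: hnff bzyki cdx kbn sao kdreq hmcim jokcj jjrz dsl
Hunk 4: at line 1 remove [bzyki,cdx] add [thoi,dtjk,tytv] -> 11 lines: hnff thoi dtjk tytv kbn sao kdreq hmcim jokcj jjrz dsl
Hunk 5: at line 5 remove [sao] add [ikjxv,mrnaz] -> 12 lines: hnff thoi dtjk tytv kbn ikjxv mrnaz kdreq hmcim jokcj jjrz dsl
Hunk 6: at line 5 remove [mrnaz,kdreq,hmcim] add [shum,gshiy] -> 11 lines: hnff thoi dtjk tytv kbn ikjxv shum gshiy jokcj jjrz dsl
Hunk 7: at line 6 remove [gshiy] add [wxu,xnk,zxyls] -> 13 lines: hnff thoi dtjk tytv kbn ikjxv shum wxu xnk zxyls jokcj jjrz dsl
Final line count: 13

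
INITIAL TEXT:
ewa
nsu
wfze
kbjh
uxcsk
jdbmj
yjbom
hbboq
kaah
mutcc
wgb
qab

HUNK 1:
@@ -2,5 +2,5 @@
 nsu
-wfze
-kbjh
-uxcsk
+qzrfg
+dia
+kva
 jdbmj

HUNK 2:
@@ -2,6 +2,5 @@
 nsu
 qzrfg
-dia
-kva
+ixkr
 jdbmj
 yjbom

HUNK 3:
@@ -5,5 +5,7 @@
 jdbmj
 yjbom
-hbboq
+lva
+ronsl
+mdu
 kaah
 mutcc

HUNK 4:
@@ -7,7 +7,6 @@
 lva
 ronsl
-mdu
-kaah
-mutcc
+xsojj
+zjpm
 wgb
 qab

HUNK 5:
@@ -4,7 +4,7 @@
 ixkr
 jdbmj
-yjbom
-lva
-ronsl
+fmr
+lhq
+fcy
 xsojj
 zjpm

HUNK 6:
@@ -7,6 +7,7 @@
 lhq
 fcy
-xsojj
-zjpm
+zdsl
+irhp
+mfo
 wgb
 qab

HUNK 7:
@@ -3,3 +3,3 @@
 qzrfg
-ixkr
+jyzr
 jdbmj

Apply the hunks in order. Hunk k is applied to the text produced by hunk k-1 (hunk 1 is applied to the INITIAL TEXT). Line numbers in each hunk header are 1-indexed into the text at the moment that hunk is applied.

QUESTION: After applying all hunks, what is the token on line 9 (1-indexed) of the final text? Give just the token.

Answer: zdsl

Derivation:
Hunk 1: at line 2 remove [wfze,kbjh,uxcsk] add [qzrfg,dia,kva] -> 12 lines: ewa nsu qzrfg dia kva jdbmj yjbom hbboq kaah mutcc wgb qab
Hunk 2: at line 2 remove [dia,kva] add [ixkr] -> 11 lines: ewa nsu qzrfg ixkr jdbmj yjbom hbboq kaah mutcc wgb qab
Hunk 3: at line 5 remove [hbboq] add [lva,ronsl,mdu] -> 13 lines: ewa nsu qzrfg ixkr jdbmj yjbom lva ronsl mdu kaah mutcc wgb qab
Hunk 4: at line 7 remove [mdu,kaah,mutcc] add [xsojj,zjpm] -> 12 lines: ewa nsu qzrfg ixkr jdbmj yjbom lva ronsl xsojj zjpm wgb qab
Hunk 5: at line 4 remove [yjbom,lva,ronsl] add [fmr,lhq,fcy] -> 12 lines: ewa nsu qzrfg ixkr jdbmj fmr lhq fcy xsojj zjpm wgb qab
Hunk 6: at line 7 remove [xsojj,zjpm] add [zdsl,irhp,mfo] -> 13 lines: ewa nsu qzrfg ixkr jdbmj fmr lhq fcy zdsl irhp mfo wgb qab
Hunk 7: at line 3 remove [ixkr] add [jyzr] -> 13 lines: ewa nsu qzrfg jyzr jdbmj fmr lhq fcy zdsl irhp mfo wgb qab
Final line 9: zdsl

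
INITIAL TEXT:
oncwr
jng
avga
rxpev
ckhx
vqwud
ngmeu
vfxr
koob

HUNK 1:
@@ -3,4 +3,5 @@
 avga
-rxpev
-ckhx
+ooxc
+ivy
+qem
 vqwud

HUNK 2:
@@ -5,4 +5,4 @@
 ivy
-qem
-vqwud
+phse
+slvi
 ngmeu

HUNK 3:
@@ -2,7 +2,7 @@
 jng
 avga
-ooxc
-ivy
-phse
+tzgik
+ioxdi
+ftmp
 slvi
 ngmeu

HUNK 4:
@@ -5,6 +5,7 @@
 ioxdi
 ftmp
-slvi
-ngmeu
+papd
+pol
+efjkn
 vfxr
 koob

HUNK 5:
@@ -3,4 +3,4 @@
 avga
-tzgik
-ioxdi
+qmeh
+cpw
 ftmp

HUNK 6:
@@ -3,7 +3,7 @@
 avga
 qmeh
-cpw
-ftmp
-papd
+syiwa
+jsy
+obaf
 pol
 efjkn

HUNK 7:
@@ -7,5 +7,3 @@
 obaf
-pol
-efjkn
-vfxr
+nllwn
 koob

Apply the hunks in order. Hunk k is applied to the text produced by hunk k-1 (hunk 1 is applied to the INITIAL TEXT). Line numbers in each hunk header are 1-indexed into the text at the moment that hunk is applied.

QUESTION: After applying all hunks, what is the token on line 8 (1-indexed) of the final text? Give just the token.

Answer: nllwn

Derivation:
Hunk 1: at line 3 remove [rxpev,ckhx] add [ooxc,ivy,qem] -> 10 lines: oncwr jng avga ooxc ivy qem vqwud ngmeu vfxr koob
Hunk 2: at line 5 remove [qem,vqwud] add [phse,slvi] -> 10 lines: oncwr jng avga ooxc ivy phse slvi ngmeu vfxr koob
Hunk 3: at line 2 remove [ooxc,ivy,phse] add [tzgik,ioxdi,ftmp] -> 10 lines: oncwr jng avga tzgik ioxdi ftmp slvi ngmeu vfxr koob
Hunk 4: at line 5 remove [slvi,ngmeu] add [papd,pol,efjkn] -> 11 lines: oncwr jng avga tzgik ioxdi ftmp papd pol efjkn vfxr koob
Hunk 5: at line 3 remove [tzgik,ioxdi] add [qmeh,cpw] -> 11 lines: oncwr jng avga qmeh cpw ftmp papd pol efjkn vfxr koob
Hunk 6: at line 3 remove [cpw,ftmp,papd] add [syiwa,jsy,obaf] -> 11 lines: oncwr jng avga qmeh syiwa jsy obaf pol efjkn vfxr koob
Hunk 7: at line 7 remove [pol,efjkn,vfxr] add [nllwn] -> 9 lines: oncwr jng avga qmeh syiwa jsy obaf nllwn koob
Final line 8: nllwn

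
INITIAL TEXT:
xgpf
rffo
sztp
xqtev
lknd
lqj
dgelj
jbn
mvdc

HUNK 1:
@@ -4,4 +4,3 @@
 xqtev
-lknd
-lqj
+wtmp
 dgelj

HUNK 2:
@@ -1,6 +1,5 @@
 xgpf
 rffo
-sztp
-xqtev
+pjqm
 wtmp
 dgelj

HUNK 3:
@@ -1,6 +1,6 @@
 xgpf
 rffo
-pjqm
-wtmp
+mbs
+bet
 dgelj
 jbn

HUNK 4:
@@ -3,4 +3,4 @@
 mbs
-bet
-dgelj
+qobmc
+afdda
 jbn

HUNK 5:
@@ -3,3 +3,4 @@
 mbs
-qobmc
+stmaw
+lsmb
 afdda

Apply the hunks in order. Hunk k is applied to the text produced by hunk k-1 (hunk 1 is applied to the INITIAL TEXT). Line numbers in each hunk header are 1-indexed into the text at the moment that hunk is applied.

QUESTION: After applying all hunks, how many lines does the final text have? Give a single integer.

Answer: 8

Derivation:
Hunk 1: at line 4 remove [lknd,lqj] add [wtmp] -> 8 lines: xgpf rffo sztp xqtev wtmp dgelj jbn mvdc
Hunk 2: at line 1 remove [sztp,xqtev] add [pjqm] -> 7 lines: xgpf rffo pjqm wtmp dgelj jbn mvdc
Hunk 3: at line 1 remove [pjqm,wtmp] add [mbs,bet] -> 7 lines: xgpf rffo mbs bet dgelj jbn mvdc
Hunk 4: at line 3 remove [bet,dgelj] add [qobmc,afdda] -> 7 lines: xgpf rffo mbs qobmc afdda jbn mvdc
Hunk 5: at line 3 remove [qobmc] add [stmaw,lsmb] -> 8 lines: xgpf rffo mbs stmaw lsmb afdda jbn mvdc
Final line count: 8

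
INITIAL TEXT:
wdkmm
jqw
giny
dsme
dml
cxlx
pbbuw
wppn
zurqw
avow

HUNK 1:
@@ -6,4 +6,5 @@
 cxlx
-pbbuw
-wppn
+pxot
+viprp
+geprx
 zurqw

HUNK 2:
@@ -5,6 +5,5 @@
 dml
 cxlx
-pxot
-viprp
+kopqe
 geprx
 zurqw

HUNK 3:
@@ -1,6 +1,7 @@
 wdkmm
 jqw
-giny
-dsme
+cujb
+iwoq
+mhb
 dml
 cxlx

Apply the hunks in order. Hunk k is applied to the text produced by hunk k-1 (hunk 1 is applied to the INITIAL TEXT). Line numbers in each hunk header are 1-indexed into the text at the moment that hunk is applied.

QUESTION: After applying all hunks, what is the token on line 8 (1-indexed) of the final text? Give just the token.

Answer: kopqe

Derivation:
Hunk 1: at line 6 remove [pbbuw,wppn] add [pxot,viprp,geprx] -> 11 lines: wdkmm jqw giny dsme dml cxlx pxot viprp geprx zurqw avow
Hunk 2: at line 5 remove [pxot,viprp] add [kopqe] -> 10 lines: wdkmm jqw giny dsme dml cxlx kopqe geprx zurqw avow
Hunk 3: at line 1 remove [giny,dsme] add [cujb,iwoq,mhb] -> 11 lines: wdkmm jqw cujb iwoq mhb dml cxlx kopqe geprx zurqw avow
Final line 8: kopqe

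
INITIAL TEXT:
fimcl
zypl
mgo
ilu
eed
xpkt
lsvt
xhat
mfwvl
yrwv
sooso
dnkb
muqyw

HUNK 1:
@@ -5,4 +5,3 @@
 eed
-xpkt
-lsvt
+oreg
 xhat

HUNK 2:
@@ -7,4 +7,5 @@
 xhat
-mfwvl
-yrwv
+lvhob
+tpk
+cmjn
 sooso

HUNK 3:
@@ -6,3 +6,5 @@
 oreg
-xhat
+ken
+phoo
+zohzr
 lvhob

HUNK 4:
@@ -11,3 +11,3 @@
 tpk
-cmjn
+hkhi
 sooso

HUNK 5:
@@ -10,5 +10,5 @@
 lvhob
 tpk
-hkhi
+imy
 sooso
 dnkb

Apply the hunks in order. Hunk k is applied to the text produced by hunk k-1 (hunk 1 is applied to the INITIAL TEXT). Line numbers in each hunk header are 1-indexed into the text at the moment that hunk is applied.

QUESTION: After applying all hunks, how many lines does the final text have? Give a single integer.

Answer: 15

Derivation:
Hunk 1: at line 5 remove [xpkt,lsvt] add [oreg] -> 12 lines: fimcl zypl mgo ilu eed oreg xhat mfwvl yrwv sooso dnkb muqyw
Hunk 2: at line 7 remove [mfwvl,yrwv] add [lvhob,tpk,cmjn] -> 13 lines: fimcl zypl mgo ilu eed oreg xhat lvhob tpk cmjn sooso dnkb muqyw
Hunk 3: at line 6 remove [xhat] add [ken,phoo,zohzr] -> 15 lines: fimcl zypl mgo ilu eed oreg ken phoo zohzr lvhob tpk cmjn sooso dnkb muqyw
Hunk 4: at line 11 remove [cmjn] add [hkhi] -> 15 lines: fimcl zypl mgo ilu eed oreg ken phoo zohzr lvhob tpk hkhi sooso dnkb muqyw
Hunk 5: at line 10 remove [hkhi] add [imy] -> 15 lines: fimcl zypl mgo ilu eed oreg ken phoo zohzr lvhob tpk imy sooso dnkb muqyw
Final line count: 15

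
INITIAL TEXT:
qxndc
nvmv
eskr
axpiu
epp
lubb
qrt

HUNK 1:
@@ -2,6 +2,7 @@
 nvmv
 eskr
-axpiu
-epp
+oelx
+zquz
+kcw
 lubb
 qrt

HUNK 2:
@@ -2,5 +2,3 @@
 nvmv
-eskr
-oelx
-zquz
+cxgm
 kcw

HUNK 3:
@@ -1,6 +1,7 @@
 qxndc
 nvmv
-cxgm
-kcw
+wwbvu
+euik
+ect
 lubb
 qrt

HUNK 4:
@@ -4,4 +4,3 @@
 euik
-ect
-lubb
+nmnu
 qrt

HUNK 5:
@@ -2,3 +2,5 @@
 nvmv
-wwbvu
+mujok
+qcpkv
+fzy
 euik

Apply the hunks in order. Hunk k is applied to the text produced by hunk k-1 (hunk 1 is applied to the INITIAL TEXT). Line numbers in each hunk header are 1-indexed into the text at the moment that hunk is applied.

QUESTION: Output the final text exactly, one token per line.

Answer: qxndc
nvmv
mujok
qcpkv
fzy
euik
nmnu
qrt

Derivation:
Hunk 1: at line 2 remove [axpiu,epp] add [oelx,zquz,kcw] -> 8 lines: qxndc nvmv eskr oelx zquz kcw lubb qrt
Hunk 2: at line 2 remove [eskr,oelx,zquz] add [cxgm] -> 6 lines: qxndc nvmv cxgm kcw lubb qrt
Hunk 3: at line 1 remove [cxgm,kcw] add [wwbvu,euik,ect] -> 7 lines: qxndc nvmv wwbvu euik ect lubb qrt
Hunk 4: at line 4 remove [ect,lubb] add [nmnu] -> 6 lines: qxndc nvmv wwbvu euik nmnu qrt
Hunk 5: at line 2 remove [wwbvu] add [mujok,qcpkv,fzy] -> 8 lines: qxndc nvmv mujok qcpkv fzy euik nmnu qrt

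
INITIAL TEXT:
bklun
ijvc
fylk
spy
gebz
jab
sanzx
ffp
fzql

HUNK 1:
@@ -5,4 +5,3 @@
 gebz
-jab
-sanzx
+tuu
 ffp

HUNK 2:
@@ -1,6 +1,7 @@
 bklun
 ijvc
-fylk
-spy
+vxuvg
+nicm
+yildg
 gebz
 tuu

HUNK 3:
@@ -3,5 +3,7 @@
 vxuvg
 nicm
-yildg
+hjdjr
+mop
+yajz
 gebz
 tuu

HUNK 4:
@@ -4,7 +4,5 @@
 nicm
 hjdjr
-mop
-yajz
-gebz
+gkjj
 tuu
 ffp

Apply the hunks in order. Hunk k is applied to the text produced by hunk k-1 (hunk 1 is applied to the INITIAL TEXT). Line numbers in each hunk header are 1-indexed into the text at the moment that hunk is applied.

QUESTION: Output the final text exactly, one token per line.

Answer: bklun
ijvc
vxuvg
nicm
hjdjr
gkjj
tuu
ffp
fzql

Derivation:
Hunk 1: at line 5 remove [jab,sanzx] add [tuu] -> 8 lines: bklun ijvc fylk spy gebz tuu ffp fzql
Hunk 2: at line 1 remove [fylk,spy] add [vxuvg,nicm,yildg] -> 9 lines: bklun ijvc vxuvg nicm yildg gebz tuu ffp fzql
Hunk 3: at line 3 remove [yildg] add [hjdjr,mop,yajz] -> 11 lines: bklun ijvc vxuvg nicm hjdjr mop yajz gebz tuu ffp fzql
Hunk 4: at line 4 remove [mop,yajz,gebz] add [gkjj] -> 9 lines: bklun ijvc vxuvg nicm hjdjr gkjj tuu ffp fzql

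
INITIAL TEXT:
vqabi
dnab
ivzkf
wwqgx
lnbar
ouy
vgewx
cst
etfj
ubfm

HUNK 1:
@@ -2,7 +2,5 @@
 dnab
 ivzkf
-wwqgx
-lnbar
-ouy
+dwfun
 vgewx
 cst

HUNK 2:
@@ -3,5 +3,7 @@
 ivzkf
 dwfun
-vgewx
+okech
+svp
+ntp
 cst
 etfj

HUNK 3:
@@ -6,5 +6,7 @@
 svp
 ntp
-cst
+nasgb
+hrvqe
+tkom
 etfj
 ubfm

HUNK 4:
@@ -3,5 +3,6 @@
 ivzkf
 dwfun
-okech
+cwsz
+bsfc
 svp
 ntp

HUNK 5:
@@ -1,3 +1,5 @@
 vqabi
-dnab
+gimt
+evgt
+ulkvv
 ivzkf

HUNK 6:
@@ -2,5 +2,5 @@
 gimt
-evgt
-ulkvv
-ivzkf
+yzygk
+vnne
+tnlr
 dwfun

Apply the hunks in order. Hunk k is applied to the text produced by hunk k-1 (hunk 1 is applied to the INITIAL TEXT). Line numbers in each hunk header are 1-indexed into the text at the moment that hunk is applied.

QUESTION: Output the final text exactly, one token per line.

Hunk 1: at line 2 remove [wwqgx,lnbar,ouy] add [dwfun] -> 8 lines: vqabi dnab ivzkf dwfun vgewx cst etfj ubfm
Hunk 2: at line 3 remove [vgewx] add [okech,svp,ntp] -> 10 lines: vqabi dnab ivzkf dwfun okech svp ntp cst etfj ubfm
Hunk 3: at line 6 remove [cst] add [nasgb,hrvqe,tkom] -> 12 lines: vqabi dnab ivzkf dwfun okech svp ntp nasgb hrvqe tkom etfj ubfm
Hunk 4: at line 3 remove [okech] add [cwsz,bsfc] -> 13 lines: vqabi dnab ivzkf dwfun cwsz bsfc svp ntp nasgb hrvqe tkom etfj ubfm
Hunk 5: at line 1 remove [dnab] add [gimt,evgt,ulkvv] -> 15 lines: vqabi gimt evgt ulkvv ivzkf dwfun cwsz bsfc svp ntp nasgb hrvqe tkom etfj ubfm
Hunk 6: at line 2 remove [evgt,ulkvv,ivzkf] add [yzygk,vnne,tnlr] -> 15 lines: vqabi gimt yzygk vnne tnlr dwfun cwsz bsfc svp ntp nasgb hrvqe tkom etfj ubfm

Answer: vqabi
gimt
yzygk
vnne
tnlr
dwfun
cwsz
bsfc
svp
ntp
nasgb
hrvqe
tkom
etfj
ubfm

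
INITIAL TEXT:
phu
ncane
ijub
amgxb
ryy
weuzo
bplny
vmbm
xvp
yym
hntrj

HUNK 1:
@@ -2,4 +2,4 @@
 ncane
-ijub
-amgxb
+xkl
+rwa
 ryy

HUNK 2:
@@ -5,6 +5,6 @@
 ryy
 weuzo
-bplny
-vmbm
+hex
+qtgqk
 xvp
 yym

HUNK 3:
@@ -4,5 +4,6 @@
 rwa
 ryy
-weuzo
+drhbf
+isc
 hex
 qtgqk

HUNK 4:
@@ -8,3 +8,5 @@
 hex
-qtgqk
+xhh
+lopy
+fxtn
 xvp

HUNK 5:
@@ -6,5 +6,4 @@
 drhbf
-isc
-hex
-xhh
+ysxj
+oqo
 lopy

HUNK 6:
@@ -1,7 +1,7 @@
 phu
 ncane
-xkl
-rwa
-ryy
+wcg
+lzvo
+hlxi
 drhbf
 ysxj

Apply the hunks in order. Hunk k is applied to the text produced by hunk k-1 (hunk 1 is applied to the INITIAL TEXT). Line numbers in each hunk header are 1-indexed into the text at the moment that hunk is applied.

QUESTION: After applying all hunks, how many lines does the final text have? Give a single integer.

Answer: 13

Derivation:
Hunk 1: at line 2 remove [ijub,amgxb] add [xkl,rwa] -> 11 lines: phu ncane xkl rwa ryy weuzo bplny vmbm xvp yym hntrj
Hunk 2: at line 5 remove [bplny,vmbm] add [hex,qtgqk] -> 11 lines: phu ncane xkl rwa ryy weuzo hex qtgqk xvp yym hntrj
Hunk 3: at line 4 remove [weuzo] add [drhbf,isc] -> 12 lines: phu ncane xkl rwa ryy drhbf isc hex qtgqk xvp yym hntrj
Hunk 4: at line 8 remove [qtgqk] add [xhh,lopy,fxtn] -> 14 lines: phu ncane xkl rwa ryy drhbf isc hex xhh lopy fxtn xvp yym hntrj
Hunk 5: at line 6 remove [isc,hex,xhh] add [ysxj,oqo] -> 13 lines: phu ncane xkl rwa ryy drhbf ysxj oqo lopy fxtn xvp yym hntrj
Hunk 6: at line 1 remove [xkl,rwa,ryy] add [wcg,lzvo,hlxi] -> 13 lines: phu ncane wcg lzvo hlxi drhbf ysxj oqo lopy fxtn xvp yym hntrj
Final line count: 13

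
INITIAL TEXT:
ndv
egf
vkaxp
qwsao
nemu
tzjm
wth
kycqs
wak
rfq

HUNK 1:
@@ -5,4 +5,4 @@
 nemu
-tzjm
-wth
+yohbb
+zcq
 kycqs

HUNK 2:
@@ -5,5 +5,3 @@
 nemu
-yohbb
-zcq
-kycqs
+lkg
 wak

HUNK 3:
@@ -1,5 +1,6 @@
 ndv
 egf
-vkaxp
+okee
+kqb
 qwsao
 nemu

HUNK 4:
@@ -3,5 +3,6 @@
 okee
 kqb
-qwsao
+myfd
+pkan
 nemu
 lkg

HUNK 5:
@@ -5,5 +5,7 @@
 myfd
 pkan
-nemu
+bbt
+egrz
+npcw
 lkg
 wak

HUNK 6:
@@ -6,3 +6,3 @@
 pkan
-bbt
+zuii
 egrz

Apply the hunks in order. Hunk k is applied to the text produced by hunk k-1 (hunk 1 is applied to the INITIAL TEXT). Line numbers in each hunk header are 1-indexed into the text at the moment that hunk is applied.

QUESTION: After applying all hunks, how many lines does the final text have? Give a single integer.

Answer: 12

Derivation:
Hunk 1: at line 5 remove [tzjm,wth] add [yohbb,zcq] -> 10 lines: ndv egf vkaxp qwsao nemu yohbb zcq kycqs wak rfq
Hunk 2: at line 5 remove [yohbb,zcq,kycqs] add [lkg] -> 8 lines: ndv egf vkaxp qwsao nemu lkg wak rfq
Hunk 3: at line 1 remove [vkaxp] add [okee,kqb] -> 9 lines: ndv egf okee kqb qwsao nemu lkg wak rfq
Hunk 4: at line 3 remove [qwsao] add [myfd,pkan] -> 10 lines: ndv egf okee kqb myfd pkan nemu lkg wak rfq
Hunk 5: at line 5 remove [nemu] add [bbt,egrz,npcw] -> 12 lines: ndv egf okee kqb myfd pkan bbt egrz npcw lkg wak rfq
Hunk 6: at line 6 remove [bbt] add [zuii] -> 12 lines: ndv egf okee kqb myfd pkan zuii egrz npcw lkg wak rfq
Final line count: 12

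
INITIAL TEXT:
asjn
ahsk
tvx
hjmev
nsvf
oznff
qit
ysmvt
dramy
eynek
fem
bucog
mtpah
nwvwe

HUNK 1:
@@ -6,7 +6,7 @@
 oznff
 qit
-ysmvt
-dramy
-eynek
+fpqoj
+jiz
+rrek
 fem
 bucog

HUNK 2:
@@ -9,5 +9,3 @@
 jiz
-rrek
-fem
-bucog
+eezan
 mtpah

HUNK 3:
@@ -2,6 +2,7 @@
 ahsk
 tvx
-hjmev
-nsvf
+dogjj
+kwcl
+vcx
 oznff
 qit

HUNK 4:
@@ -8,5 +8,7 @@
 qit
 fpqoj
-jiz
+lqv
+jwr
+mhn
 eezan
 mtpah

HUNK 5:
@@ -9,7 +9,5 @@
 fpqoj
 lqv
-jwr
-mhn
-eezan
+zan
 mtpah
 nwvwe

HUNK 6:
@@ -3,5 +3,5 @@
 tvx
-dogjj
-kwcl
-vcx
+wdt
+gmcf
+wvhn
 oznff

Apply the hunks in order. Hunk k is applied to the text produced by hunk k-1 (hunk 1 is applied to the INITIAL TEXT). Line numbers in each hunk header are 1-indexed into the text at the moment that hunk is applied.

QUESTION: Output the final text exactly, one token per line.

Answer: asjn
ahsk
tvx
wdt
gmcf
wvhn
oznff
qit
fpqoj
lqv
zan
mtpah
nwvwe

Derivation:
Hunk 1: at line 6 remove [ysmvt,dramy,eynek] add [fpqoj,jiz,rrek] -> 14 lines: asjn ahsk tvx hjmev nsvf oznff qit fpqoj jiz rrek fem bucog mtpah nwvwe
Hunk 2: at line 9 remove [rrek,fem,bucog] add [eezan] -> 12 lines: asjn ahsk tvx hjmev nsvf oznff qit fpqoj jiz eezan mtpah nwvwe
Hunk 3: at line 2 remove [hjmev,nsvf] add [dogjj,kwcl,vcx] -> 13 lines: asjn ahsk tvx dogjj kwcl vcx oznff qit fpqoj jiz eezan mtpah nwvwe
Hunk 4: at line 8 remove [jiz] add [lqv,jwr,mhn] -> 15 lines: asjn ahsk tvx dogjj kwcl vcx oznff qit fpqoj lqv jwr mhn eezan mtpah nwvwe
Hunk 5: at line 9 remove [jwr,mhn,eezan] add [zan] -> 13 lines: asjn ahsk tvx dogjj kwcl vcx oznff qit fpqoj lqv zan mtpah nwvwe
Hunk 6: at line 3 remove [dogjj,kwcl,vcx] add [wdt,gmcf,wvhn] -> 13 lines: asjn ahsk tvx wdt gmcf wvhn oznff qit fpqoj lqv zan mtpah nwvwe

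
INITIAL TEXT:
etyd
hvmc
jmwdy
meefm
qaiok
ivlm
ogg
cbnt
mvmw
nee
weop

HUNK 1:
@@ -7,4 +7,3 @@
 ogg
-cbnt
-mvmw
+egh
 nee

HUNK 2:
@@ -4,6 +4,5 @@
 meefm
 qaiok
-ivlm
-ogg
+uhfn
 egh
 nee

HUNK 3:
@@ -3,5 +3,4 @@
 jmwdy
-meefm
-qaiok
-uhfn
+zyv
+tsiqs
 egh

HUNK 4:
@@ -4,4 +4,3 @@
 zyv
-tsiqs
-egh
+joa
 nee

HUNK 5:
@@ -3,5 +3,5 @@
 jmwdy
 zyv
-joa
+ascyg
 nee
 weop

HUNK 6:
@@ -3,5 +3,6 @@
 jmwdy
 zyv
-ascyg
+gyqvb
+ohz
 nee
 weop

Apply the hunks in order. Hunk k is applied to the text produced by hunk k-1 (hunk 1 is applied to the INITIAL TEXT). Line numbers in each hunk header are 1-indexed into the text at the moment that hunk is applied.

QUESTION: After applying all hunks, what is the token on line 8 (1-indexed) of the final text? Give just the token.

Hunk 1: at line 7 remove [cbnt,mvmw] add [egh] -> 10 lines: etyd hvmc jmwdy meefm qaiok ivlm ogg egh nee weop
Hunk 2: at line 4 remove [ivlm,ogg] add [uhfn] -> 9 lines: etyd hvmc jmwdy meefm qaiok uhfn egh nee weop
Hunk 3: at line 3 remove [meefm,qaiok,uhfn] add [zyv,tsiqs] -> 8 lines: etyd hvmc jmwdy zyv tsiqs egh nee weop
Hunk 4: at line 4 remove [tsiqs,egh] add [joa] -> 7 lines: etyd hvmc jmwdy zyv joa nee weop
Hunk 5: at line 3 remove [joa] add [ascyg] -> 7 lines: etyd hvmc jmwdy zyv ascyg nee weop
Hunk 6: at line 3 remove [ascyg] add [gyqvb,ohz] -> 8 lines: etyd hvmc jmwdy zyv gyqvb ohz nee weop
Final line 8: weop

Answer: weop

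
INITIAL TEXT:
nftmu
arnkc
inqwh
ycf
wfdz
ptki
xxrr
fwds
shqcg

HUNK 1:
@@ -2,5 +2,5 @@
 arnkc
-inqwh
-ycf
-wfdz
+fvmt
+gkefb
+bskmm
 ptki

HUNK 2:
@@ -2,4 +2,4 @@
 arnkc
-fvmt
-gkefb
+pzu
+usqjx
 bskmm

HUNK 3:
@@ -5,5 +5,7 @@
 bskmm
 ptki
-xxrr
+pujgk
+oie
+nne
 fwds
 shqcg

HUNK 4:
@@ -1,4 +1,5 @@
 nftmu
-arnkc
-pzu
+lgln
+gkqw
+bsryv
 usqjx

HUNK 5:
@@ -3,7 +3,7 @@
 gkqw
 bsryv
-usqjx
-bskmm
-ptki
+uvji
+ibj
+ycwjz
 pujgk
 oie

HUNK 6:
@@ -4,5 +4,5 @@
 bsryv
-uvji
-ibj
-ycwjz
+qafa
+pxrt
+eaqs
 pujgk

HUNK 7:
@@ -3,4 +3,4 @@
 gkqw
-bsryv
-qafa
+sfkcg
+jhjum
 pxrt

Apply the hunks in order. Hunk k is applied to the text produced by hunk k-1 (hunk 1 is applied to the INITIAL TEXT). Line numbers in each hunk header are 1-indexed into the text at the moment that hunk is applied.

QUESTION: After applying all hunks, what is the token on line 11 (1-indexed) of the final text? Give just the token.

Answer: fwds

Derivation:
Hunk 1: at line 2 remove [inqwh,ycf,wfdz] add [fvmt,gkefb,bskmm] -> 9 lines: nftmu arnkc fvmt gkefb bskmm ptki xxrr fwds shqcg
Hunk 2: at line 2 remove [fvmt,gkefb] add [pzu,usqjx] -> 9 lines: nftmu arnkc pzu usqjx bskmm ptki xxrr fwds shqcg
Hunk 3: at line 5 remove [xxrr] add [pujgk,oie,nne] -> 11 lines: nftmu arnkc pzu usqjx bskmm ptki pujgk oie nne fwds shqcg
Hunk 4: at line 1 remove [arnkc,pzu] add [lgln,gkqw,bsryv] -> 12 lines: nftmu lgln gkqw bsryv usqjx bskmm ptki pujgk oie nne fwds shqcg
Hunk 5: at line 3 remove [usqjx,bskmm,ptki] add [uvji,ibj,ycwjz] -> 12 lines: nftmu lgln gkqw bsryv uvji ibj ycwjz pujgk oie nne fwds shqcg
Hunk 6: at line 4 remove [uvji,ibj,ycwjz] add [qafa,pxrt,eaqs] -> 12 lines: nftmu lgln gkqw bsryv qafa pxrt eaqs pujgk oie nne fwds shqcg
Hunk 7: at line 3 remove [bsryv,qafa] add [sfkcg,jhjum] -> 12 lines: nftmu lgln gkqw sfkcg jhjum pxrt eaqs pujgk oie nne fwds shqcg
Final line 11: fwds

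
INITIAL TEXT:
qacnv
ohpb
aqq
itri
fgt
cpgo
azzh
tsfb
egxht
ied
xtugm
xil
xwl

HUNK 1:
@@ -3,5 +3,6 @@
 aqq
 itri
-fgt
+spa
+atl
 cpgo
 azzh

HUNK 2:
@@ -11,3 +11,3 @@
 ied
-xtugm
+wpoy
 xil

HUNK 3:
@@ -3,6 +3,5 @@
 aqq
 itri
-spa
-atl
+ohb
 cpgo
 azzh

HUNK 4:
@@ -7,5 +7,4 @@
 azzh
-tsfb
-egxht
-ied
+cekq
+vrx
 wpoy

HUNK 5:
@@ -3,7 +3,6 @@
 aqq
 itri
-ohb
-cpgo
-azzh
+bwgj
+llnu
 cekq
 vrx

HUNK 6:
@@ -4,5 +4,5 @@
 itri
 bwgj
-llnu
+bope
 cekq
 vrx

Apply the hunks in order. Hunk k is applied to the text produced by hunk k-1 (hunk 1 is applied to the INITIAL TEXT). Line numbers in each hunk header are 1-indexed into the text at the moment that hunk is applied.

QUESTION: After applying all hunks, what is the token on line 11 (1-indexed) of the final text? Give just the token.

Answer: xwl

Derivation:
Hunk 1: at line 3 remove [fgt] add [spa,atl] -> 14 lines: qacnv ohpb aqq itri spa atl cpgo azzh tsfb egxht ied xtugm xil xwl
Hunk 2: at line 11 remove [xtugm] add [wpoy] -> 14 lines: qacnv ohpb aqq itri spa atl cpgo azzh tsfb egxht ied wpoy xil xwl
Hunk 3: at line 3 remove [spa,atl] add [ohb] -> 13 lines: qacnv ohpb aqq itri ohb cpgo azzh tsfb egxht ied wpoy xil xwl
Hunk 4: at line 7 remove [tsfb,egxht,ied] add [cekq,vrx] -> 12 lines: qacnv ohpb aqq itri ohb cpgo azzh cekq vrx wpoy xil xwl
Hunk 5: at line 3 remove [ohb,cpgo,azzh] add [bwgj,llnu] -> 11 lines: qacnv ohpb aqq itri bwgj llnu cekq vrx wpoy xil xwl
Hunk 6: at line 4 remove [llnu] add [bope] -> 11 lines: qacnv ohpb aqq itri bwgj bope cekq vrx wpoy xil xwl
Final line 11: xwl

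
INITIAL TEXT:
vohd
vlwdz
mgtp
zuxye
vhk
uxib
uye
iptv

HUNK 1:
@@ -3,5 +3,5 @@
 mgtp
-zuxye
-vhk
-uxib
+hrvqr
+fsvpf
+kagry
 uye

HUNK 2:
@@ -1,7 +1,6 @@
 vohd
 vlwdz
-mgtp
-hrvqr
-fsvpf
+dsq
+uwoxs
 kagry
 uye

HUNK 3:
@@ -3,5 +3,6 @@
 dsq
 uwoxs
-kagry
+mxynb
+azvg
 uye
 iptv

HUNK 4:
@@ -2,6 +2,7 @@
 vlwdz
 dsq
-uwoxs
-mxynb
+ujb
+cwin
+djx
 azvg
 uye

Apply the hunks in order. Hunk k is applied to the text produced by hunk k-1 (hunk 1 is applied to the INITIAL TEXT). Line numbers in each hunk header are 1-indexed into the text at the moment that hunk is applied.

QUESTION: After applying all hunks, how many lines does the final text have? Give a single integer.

Hunk 1: at line 3 remove [zuxye,vhk,uxib] add [hrvqr,fsvpf,kagry] -> 8 lines: vohd vlwdz mgtp hrvqr fsvpf kagry uye iptv
Hunk 2: at line 1 remove [mgtp,hrvqr,fsvpf] add [dsq,uwoxs] -> 7 lines: vohd vlwdz dsq uwoxs kagry uye iptv
Hunk 3: at line 3 remove [kagry] add [mxynb,azvg] -> 8 lines: vohd vlwdz dsq uwoxs mxynb azvg uye iptv
Hunk 4: at line 2 remove [uwoxs,mxynb] add [ujb,cwin,djx] -> 9 lines: vohd vlwdz dsq ujb cwin djx azvg uye iptv
Final line count: 9

Answer: 9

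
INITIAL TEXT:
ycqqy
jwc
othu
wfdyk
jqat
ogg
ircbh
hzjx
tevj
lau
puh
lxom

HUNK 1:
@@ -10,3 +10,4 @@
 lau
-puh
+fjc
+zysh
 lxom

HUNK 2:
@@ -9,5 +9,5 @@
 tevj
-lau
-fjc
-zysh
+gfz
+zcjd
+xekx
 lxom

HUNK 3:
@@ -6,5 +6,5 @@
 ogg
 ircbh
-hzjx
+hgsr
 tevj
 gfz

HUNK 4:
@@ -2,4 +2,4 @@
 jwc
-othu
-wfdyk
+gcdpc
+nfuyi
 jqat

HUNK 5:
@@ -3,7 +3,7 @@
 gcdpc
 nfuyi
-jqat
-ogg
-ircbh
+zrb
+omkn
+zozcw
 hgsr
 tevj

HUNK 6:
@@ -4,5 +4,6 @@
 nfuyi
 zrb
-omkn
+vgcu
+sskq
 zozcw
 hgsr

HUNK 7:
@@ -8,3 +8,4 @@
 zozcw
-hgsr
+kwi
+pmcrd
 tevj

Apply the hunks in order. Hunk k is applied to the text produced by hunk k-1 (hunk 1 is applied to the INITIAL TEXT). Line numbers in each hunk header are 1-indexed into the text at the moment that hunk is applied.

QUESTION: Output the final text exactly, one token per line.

Hunk 1: at line 10 remove [puh] add [fjc,zysh] -> 13 lines: ycqqy jwc othu wfdyk jqat ogg ircbh hzjx tevj lau fjc zysh lxom
Hunk 2: at line 9 remove [lau,fjc,zysh] add [gfz,zcjd,xekx] -> 13 lines: ycqqy jwc othu wfdyk jqat ogg ircbh hzjx tevj gfz zcjd xekx lxom
Hunk 3: at line 6 remove [hzjx] add [hgsr] -> 13 lines: ycqqy jwc othu wfdyk jqat ogg ircbh hgsr tevj gfz zcjd xekx lxom
Hunk 4: at line 2 remove [othu,wfdyk] add [gcdpc,nfuyi] -> 13 lines: ycqqy jwc gcdpc nfuyi jqat ogg ircbh hgsr tevj gfz zcjd xekx lxom
Hunk 5: at line 3 remove [jqat,ogg,ircbh] add [zrb,omkn,zozcw] -> 13 lines: ycqqy jwc gcdpc nfuyi zrb omkn zozcw hgsr tevj gfz zcjd xekx lxom
Hunk 6: at line 4 remove [omkn] add [vgcu,sskq] -> 14 lines: ycqqy jwc gcdpc nfuyi zrb vgcu sskq zozcw hgsr tevj gfz zcjd xekx lxom
Hunk 7: at line 8 remove [hgsr] add [kwi,pmcrd] -> 15 lines: ycqqy jwc gcdpc nfuyi zrb vgcu sskq zozcw kwi pmcrd tevj gfz zcjd xekx lxom

Answer: ycqqy
jwc
gcdpc
nfuyi
zrb
vgcu
sskq
zozcw
kwi
pmcrd
tevj
gfz
zcjd
xekx
lxom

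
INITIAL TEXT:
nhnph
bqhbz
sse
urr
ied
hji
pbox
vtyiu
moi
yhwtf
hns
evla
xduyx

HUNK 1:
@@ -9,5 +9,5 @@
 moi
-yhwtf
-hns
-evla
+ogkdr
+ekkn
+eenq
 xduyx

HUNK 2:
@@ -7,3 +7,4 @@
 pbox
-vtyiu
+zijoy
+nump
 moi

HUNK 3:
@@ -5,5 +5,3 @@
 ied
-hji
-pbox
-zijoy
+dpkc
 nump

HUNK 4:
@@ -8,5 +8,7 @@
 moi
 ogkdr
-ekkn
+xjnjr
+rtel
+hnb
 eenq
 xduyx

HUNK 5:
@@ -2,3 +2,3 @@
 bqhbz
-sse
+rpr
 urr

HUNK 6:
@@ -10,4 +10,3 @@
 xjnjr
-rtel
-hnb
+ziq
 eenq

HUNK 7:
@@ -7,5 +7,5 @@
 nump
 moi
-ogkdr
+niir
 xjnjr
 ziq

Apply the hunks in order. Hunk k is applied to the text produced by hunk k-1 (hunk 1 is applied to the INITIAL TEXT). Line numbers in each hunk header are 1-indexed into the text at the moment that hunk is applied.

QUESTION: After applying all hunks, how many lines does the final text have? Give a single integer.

Hunk 1: at line 9 remove [yhwtf,hns,evla] add [ogkdr,ekkn,eenq] -> 13 lines: nhnph bqhbz sse urr ied hji pbox vtyiu moi ogkdr ekkn eenq xduyx
Hunk 2: at line 7 remove [vtyiu] add [zijoy,nump] -> 14 lines: nhnph bqhbz sse urr ied hji pbox zijoy nump moi ogkdr ekkn eenq xduyx
Hunk 3: at line 5 remove [hji,pbox,zijoy] add [dpkc] -> 12 lines: nhnph bqhbz sse urr ied dpkc nump moi ogkdr ekkn eenq xduyx
Hunk 4: at line 8 remove [ekkn] add [xjnjr,rtel,hnb] -> 14 lines: nhnph bqhbz sse urr ied dpkc nump moi ogkdr xjnjr rtel hnb eenq xduyx
Hunk 5: at line 2 remove [sse] add [rpr] -> 14 lines: nhnph bqhbz rpr urr ied dpkc nump moi ogkdr xjnjr rtel hnb eenq xduyx
Hunk 6: at line 10 remove [rtel,hnb] add [ziq] -> 13 lines: nhnph bqhbz rpr urr ied dpkc nump moi ogkdr xjnjr ziq eenq xduyx
Hunk 7: at line 7 remove [ogkdr] add [niir] -> 13 lines: nhnph bqhbz rpr urr ied dpkc nump moi niir xjnjr ziq eenq xduyx
Final line count: 13

Answer: 13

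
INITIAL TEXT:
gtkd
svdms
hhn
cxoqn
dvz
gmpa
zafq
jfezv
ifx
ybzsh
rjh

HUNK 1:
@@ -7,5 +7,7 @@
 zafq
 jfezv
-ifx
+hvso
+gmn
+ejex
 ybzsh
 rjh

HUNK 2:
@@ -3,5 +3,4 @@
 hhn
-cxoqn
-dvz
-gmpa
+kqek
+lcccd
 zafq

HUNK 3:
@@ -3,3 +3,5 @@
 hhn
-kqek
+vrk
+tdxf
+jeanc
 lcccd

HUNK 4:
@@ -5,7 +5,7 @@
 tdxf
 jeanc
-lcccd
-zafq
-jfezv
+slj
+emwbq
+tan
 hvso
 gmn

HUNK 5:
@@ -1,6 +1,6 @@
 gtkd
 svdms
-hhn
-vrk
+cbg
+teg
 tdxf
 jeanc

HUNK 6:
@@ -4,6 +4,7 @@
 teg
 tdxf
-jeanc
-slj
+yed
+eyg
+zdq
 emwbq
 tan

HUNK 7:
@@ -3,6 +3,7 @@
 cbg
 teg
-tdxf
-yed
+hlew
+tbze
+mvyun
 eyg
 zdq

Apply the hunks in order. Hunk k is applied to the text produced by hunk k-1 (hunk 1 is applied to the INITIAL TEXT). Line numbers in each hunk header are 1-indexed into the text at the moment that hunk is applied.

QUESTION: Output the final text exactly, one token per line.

Hunk 1: at line 7 remove [ifx] add [hvso,gmn,ejex] -> 13 lines: gtkd svdms hhn cxoqn dvz gmpa zafq jfezv hvso gmn ejex ybzsh rjh
Hunk 2: at line 3 remove [cxoqn,dvz,gmpa] add [kqek,lcccd] -> 12 lines: gtkd svdms hhn kqek lcccd zafq jfezv hvso gmn ejex ybzsh rjh
Hunk 3: at line 3 remove [kqek] add [vrk,tdxf,jeanc] -> 14 lines: gtkd svdms hhn vrk tdxf jeanc lcccd zafq jfezv hvso gmn ejex ybzsh rjh
Hunk 4: at line 5 remove [lcccd,zafq,jfezv] add [slj,emwbq,tan] -> 14 lines: gtkd svdms hhn vrk tdxf jeanc slj emwbq tan hvso gmn ejex ybzsh rjh
Hunk 5: at line 1 remove [hhn,vrk] add [cbg,teg] -> 14 lines: gtkd svdms cbg teg tdxf jeanc slj emwbq tan hvso gmn ejex ybzsh rjh
Hunk 6: at line 4 remove [jeanc,slj] add [yed,eyg,zdq] -> 15 lines: gtkd svdms cbg teg tdxf yed eyg zdq emwbq tan hvso gmn ejex ybzsh rjh
Hunk 7: at line 3 remove [tdxf,yed] add [hlew,tbze,mvyun] -> 16 lines: gtkd svdms cbg teg hlew tbze mvyun eyg zdq emwbq tan hvso gmn ejex ybzsh rjh

Answer: gtkd
svdms
cbg
teg
hlew
tbze
mvyun
eyg
zdq
emwbq
tan
hvso
gmn
ejex
ybzsh
rjh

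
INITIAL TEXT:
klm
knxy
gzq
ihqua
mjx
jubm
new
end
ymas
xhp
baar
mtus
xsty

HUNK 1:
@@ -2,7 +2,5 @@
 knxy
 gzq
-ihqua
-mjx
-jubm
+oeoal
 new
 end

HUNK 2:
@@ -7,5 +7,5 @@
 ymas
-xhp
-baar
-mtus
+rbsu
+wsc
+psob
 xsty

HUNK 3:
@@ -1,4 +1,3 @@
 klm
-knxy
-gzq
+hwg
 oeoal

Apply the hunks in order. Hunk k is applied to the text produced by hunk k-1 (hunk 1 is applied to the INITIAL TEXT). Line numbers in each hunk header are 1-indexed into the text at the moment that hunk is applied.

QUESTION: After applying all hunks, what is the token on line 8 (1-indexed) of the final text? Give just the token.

Hunk 1: at line 2 remove [ihqua,mjx,jubm] add [oeoal] -> 11 lines: klm knxy gzq oeoal new end ymas xhp baar mtus xsty
Hunk 2: at line 7 remove [xhp,baar,mtus] add [rbsu,wsc,psob] -> 11 lines: klm knxy gzq oeoal new end ymas rbsu wsc psob xsty
Hunk 3: at line 1 remove [knxy,gzq] add [hwg] -> 10 lines: klm hwg oeoal new end ymas rbsu wsc psob xsty
Final line 8: wsc

Answer: wsc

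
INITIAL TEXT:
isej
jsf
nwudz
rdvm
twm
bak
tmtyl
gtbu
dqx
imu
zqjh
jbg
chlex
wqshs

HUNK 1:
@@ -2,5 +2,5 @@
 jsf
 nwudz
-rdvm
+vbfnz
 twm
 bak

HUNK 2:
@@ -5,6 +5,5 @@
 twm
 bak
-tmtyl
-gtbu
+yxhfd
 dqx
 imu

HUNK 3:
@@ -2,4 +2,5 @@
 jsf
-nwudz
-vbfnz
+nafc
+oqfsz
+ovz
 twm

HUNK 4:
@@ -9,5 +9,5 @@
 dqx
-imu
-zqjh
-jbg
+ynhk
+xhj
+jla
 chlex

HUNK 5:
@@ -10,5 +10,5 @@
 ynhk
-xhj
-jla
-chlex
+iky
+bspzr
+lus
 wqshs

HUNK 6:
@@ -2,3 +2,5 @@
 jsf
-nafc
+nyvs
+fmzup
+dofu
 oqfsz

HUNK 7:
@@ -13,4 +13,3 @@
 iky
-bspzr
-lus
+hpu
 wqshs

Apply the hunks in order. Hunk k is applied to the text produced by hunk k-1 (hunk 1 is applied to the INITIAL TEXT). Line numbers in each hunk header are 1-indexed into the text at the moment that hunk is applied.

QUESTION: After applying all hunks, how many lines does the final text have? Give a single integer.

Hunk 1: at line 2 remove [rdvm] add [vbfnz] -> 14 lines: isej jsf nwudz vbfnz twm bak tmtyl gtbu dqx imu zqjh jbg chlex wqshs
Hunk 2: at line 5 remove [tmtyl,gtbu] add [yxhfd] -> 13 lines: isej jsf nwudz vbfnz twm bak yxhfd dqx imu zqjh jbg chlex wqshs
Hunk 3: at line 2 remove [nwudz,vbfnz] add [nafc,oqfsz,ovz] -> 14 lines: isej jsf nafc oqfsz ovz twm bak yxhfd dqx imu zqjh jbg chlex wqshs
Hunk 4: at line 9 remove [imu,zqjh,jbg] add [ynhk,xhj,jla] -> 14 lines: isej jsf nafc oqfsz ovz twm bak yxhfd dqx ynhk xhj jla chlex wqshs
Hunk 5: at line 10 remove [xhj,jla,chlex] add [iky,bspzr,lus] -> 14 lines: isej jsf nafc oqfsz ovz twm bak yxhfd dqx ynhk iky bspzr lus wqshs
Hunk 6: at line 2 remove [nafc] add [nyvs,fmzup,dofu] -> 16 lines: isej jsf nyvs fmzup dofu oqfsz ovz twm bak yxhfd dqx ynhk iky bspzr lus wqshs
Hunk 7: at line 13 remove [bspzr,lus] add [hpu] -> 15 lines: isej jsf nyvs fmzup dofu oqfsz ovz twm bak yxhfd dqx ynhk iky hpu wqshs
Final line count: 15

Answer: 15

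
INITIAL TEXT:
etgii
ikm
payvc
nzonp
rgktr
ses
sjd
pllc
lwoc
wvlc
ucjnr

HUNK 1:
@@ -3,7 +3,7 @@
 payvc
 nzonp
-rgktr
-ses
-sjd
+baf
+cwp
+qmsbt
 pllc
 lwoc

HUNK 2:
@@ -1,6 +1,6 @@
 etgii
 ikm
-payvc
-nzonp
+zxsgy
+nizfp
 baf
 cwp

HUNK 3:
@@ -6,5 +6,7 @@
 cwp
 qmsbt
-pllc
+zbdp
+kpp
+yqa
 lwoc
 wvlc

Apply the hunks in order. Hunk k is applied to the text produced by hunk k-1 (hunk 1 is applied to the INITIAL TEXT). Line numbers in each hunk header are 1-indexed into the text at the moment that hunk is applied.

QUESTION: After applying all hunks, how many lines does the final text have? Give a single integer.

Hunk 1: at line 3 remove [rgktr,ses,sjd] add [baf,cwp,qmsbt] -> 11 lines: etgii ikm payvc nzonp baf cwp qmsbt pllc lwoc wvlc ucjnr
Hunk 2: at line 1 remove [payvc,nzonp] add [zxsgy,nizfp] -> 11 lines: etgii ikm zxsgy nizfp baf cwp qmsbt pllc lwoc wvlc ucjnr
Hunk 3: at line 6 remove [pllc] add [zbdp,kpp,yqa] -> 13 lines: etgii ikm zxsgy nizfp baf cwp qmsbt zbdp kpp yqa lwoc wvlc ucjnr
Final line count: 13

Answer: 13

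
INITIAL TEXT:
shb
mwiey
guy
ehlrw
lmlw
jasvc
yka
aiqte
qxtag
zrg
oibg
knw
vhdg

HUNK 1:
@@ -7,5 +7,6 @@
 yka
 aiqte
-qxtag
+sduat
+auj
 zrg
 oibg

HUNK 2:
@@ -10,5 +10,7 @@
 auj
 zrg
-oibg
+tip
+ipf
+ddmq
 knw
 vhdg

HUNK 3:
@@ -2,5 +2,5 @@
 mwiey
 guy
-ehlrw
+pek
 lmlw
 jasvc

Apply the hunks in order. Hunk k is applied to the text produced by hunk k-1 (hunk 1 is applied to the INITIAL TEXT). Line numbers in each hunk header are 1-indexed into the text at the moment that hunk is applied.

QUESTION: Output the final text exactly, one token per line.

Answer: shb
mwiey
guy
pek
lmlw
jasvc
yka
aiqte
sduat
auj
zrg
tip
ipf
ddmq
knw
vhdg

Derivation:
Hunk 1: at line 7 remove [qxtag] add [sduat,auj] -> 14 lines: shb mwiey guy ehlrw lmlw jasvc yka aiqte sduat auj zrg oibg knw vhdg
Hunk 2: at line 10 remove [oibg] add [tip,ipf,ddmq] -> 16 lines: shb mwiey guy ehlrw lmlw jasvc yka aiqte sduat auj zrg tip ipf ddmq knw vhdg
Hunk 3: at line 2 remove [ehlrw] add [pek] -> 16 lines: shb mwiey guy pek lmlw jasvc yka aiqte sduat auj zrg tip ipf ddmq knw vhdg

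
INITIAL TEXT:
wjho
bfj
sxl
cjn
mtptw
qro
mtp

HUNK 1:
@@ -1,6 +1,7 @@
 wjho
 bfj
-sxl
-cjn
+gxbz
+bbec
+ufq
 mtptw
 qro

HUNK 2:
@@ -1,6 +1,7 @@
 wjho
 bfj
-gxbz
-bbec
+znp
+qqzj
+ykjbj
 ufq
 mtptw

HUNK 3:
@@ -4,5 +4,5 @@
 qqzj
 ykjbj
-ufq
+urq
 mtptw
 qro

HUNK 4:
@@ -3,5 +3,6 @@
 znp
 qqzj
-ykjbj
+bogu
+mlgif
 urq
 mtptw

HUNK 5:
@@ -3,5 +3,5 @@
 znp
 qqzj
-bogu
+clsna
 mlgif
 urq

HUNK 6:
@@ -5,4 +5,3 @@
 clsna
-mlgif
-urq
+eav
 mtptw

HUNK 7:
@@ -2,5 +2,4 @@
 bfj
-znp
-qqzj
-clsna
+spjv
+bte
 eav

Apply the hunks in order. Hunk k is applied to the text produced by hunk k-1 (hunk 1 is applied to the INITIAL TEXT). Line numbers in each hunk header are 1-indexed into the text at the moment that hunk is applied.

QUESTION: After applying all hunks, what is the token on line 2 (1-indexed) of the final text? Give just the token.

Hunk 1: at line 1 remove [sxl,cjn] add [gxbz,bbec,ufq] -> 8 lines: wjho bfj gxbz bbec ufq mtptw qro mtp
Hunk 2: at line 1 remove [gxbz,bbec] add [znp,qqzj,ykjbj] -> 9 lines: wjho bfj znp qqzj ykjbj ufq mtptw qro mtp
Hunk 3: at line 4 remove [ufq] add [urq] -> 9 lines: wjho bfj znp qqzj ykjbj urq mtptw qro mtp
Hunk 4: at line 3 remove [ykjbj] add [bogu,mlgif] -> 10 lines: wjho bfj znp qqzj bogu mlgif urq mtptw qro mtp
Hunk 5: at line 3 remove [bogu] add [clsna] -> 10 lines: wjho bfj znp qqzj clsna mlgif urq mtptw qro mtp
Hunk 6: at line 5 remove [mlgif,urq] add [eav] -> 9 lines: wjho bfj znp qqzj clsna eav mtptw qro mtp
Hunk 7: at line 2 remove [znp,qqzj,clsna] add [spjv,bte] -> 8 lines: wjho bfj spjv bte eav mtptw qro mtp
Final line 2: bfj

Answer: bfj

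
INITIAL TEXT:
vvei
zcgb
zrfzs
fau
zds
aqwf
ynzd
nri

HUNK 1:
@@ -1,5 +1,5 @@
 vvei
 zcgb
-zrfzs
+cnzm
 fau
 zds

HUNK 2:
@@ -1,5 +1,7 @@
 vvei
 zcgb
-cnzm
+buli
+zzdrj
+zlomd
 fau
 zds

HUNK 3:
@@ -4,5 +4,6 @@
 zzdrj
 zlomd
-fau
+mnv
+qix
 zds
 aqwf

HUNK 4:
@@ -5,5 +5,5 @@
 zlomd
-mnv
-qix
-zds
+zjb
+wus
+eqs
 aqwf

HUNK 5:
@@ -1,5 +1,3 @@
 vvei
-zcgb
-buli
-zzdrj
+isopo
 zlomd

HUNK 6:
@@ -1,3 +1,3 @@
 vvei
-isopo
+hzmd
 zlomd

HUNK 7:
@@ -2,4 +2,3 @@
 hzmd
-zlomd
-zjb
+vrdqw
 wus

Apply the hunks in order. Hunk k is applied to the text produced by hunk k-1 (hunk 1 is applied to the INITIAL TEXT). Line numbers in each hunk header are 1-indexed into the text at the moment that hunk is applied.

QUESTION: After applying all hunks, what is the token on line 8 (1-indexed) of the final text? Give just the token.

Hunk 1: at line 1 remove [zrfzs] add [cnzm] -> 8 lines: vvei zcgb cnzm fau zds aqwf ynzd nri
Hunk 2: at line 1 remove [cnzm] add [buli,zzdrj,zlomd] -> 10 lines: vvei zcgb buli zzdrj zlomd fau zds aqwf ynzd nri
Hunk 3: at line 4 remove [fau] add [mnv,qix] -> 11 lines: vvei zcgb buli zzdrj zlomd mnv qix zds aqwf ynzd nri
Hunk 4: at line 5 remove [mnv,qix,zds] add [zjb,wus,eqs] -> 11 lines: vvei zcgb buli zzdrj zlomd zjb wus eqs aqwf ynzd nri
Hunk 5: at line 1 remove [zcgb,buli,zzdrj] add [isopo] -> 9 lines: vvei isopo zlomd zjb wus eqs aqwf ynzd nri
Hunk 6: at line 1 remove [isopo] add [hzmd] -> 9 lines: vvei hzmd zlomd zjb wus eqs aqwf ynzd nri
Hunk 7: at line 2 remove [zlomd,zjb] add [vrdqw] -> 8 lines: vvei hzmd vrdqw wus eqs aqwf ynzd nri
Final line 8: nri

Answer: nri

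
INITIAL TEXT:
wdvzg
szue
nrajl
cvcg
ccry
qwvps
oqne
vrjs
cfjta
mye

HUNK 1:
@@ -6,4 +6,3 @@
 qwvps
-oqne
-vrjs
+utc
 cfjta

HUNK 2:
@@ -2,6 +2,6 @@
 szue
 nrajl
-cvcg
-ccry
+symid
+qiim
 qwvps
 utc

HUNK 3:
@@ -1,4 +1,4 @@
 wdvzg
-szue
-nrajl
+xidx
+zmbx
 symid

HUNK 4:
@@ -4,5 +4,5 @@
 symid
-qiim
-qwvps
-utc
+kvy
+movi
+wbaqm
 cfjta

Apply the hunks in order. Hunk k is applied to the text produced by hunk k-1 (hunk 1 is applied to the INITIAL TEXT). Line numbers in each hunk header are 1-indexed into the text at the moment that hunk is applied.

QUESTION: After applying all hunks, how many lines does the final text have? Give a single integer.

Answer: 9

Derivation:
Hunk 1: at line 6 remove [oqne,vrjs] add [utc] -> 9 lines: wdvzg szue nrajl cvcg ccry qwvps utc cfjta mye
Hunk 2: at line 2 remove [cvcg,ccry] add [symid,qiim] -> 9 lines: wdvzg szue nrajl symid qiim qwvps utc cfjta mye
Hunk 3: at line 1 remove [szue,nrajl] add [xidx,zmbx] -> 9 lines: wdvzg xidx zmbx symid qiim qwvps utc cfjta mye
Hunk 4: at line 4 remove [qiim,qwvps,utc] add [kvy,movi,wbaqm] -> 9 lines: wdvzg xidx zmbx symid kvy movi wbaqm cfjta mye
Final line count: 9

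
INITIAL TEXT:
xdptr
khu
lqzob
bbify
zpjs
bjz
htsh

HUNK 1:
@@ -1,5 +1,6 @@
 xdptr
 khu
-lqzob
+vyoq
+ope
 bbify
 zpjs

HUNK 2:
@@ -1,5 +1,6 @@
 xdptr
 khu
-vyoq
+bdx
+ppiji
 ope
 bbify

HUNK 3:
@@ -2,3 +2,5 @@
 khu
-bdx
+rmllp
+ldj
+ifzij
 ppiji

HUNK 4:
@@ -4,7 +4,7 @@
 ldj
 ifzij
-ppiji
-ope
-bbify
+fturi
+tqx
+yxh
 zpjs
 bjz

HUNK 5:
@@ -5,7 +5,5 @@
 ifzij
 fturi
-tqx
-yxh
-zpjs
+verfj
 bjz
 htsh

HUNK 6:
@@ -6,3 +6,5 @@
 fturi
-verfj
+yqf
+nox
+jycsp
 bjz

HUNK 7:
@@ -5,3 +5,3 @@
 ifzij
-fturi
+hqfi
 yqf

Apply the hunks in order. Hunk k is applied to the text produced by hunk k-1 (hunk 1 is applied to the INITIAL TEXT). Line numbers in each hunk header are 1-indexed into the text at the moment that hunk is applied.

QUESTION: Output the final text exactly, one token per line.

Answer: xdptr
khu
rmllp
ldj
ifzij
hqfi
yqf
nox
jycsp
bjz
htsh

Derivation:
Hunk 1: at line 1 remove [lqzob] add [vyoq,ope] -> 8 lines: xdptr khu vyoq ope bbify zpjs bjz htsh
Hunk 2: at line 1 remove [vyoq] add [bdx,ppiji] -> 9 lines: xdptr khu bdx ppiji ope bbify zpjs bjz htsh
Hunk 3: at line 2 remove [bdx] add [rmllp,ldj,ifzij] -> 11 lines: xdptr khu rmllp ldj ifzij ppiji ope bbify zpjs bjz htsh
Hunk 4: at line 4 remove [ppiji,ope,bbify] add [fturi,tqx,yxh] -> 11 lines: xdptr khu rmllp ldj ifzij fturi tqx yxh zpjs bjz htsh
Hunk 5: at line 5 remove [tqx,yxh,zpjs] add [verfj] -> 9 lines: xdptr khu rmllp ldj ifzij fturi verfj bjz htsh
Hunk 6: at line 6 remove [verfj] add [yqf,nox,jycsp] -> 11 lines: xdptr khu rmllp ldj ifzij fturi yqf nox jycsp bjz htsh
Hunk 7: at line 5 remove [fturi] add [hqfi] -> 11 lines: xdptr khu rmllp ldj ifzij hqfi yqf nox jycsp bjz htsh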